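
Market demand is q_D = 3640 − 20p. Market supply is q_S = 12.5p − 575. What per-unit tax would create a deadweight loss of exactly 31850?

In inverse form: demand p = 182 − 0.05q, supply p = 46 + 0.08q.
Competitive equilibrium: 182 − 0.05q = 46 + 0.08q → q* = 1046.1538, p* = 129.6923.
A tax t gives Δq = t/0.13 and wedge t, so DWL = t²/0.26.
t²/0.26 = 31850 → t² = 8281 → t = 91.

91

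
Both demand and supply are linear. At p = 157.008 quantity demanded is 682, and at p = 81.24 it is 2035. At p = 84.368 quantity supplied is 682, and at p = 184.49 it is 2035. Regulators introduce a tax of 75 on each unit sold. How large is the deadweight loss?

Demand slope = (81.24 − 157.008)/(2035 − 682) = −0.056, so p = 195.2 − 0.056q.
Supply slope = (184.49 − 84.368)/(2035 − 682) = 0.074, so p = 33.9 + 0.074q.
Competitive equilibrium: 195.2 − 0.056q = 33.9 + 0.074q → q* = 1240.76923, p* = 125.71692.
With the tax, the buyer price exceeds the seller price by 75: (195.2 − 0.056q) − (33.9 + 0.074q) = 75 → q' = 663.84615.
Δq = 1240.76923 − 663.84615 = 576.92308; the wedge equals the tax, 75.
The triangle = ½ × 576.92308 × 75 = 21634.62.

21634.62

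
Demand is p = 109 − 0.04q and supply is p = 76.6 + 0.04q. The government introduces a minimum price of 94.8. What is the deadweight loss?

Competitive equilibrium: 109 − 0.04q = 76.6 + 0.04q → q* = 405, p* = 92.8.
At the floor p = 94.8, quantity demanded = (109 − 94.8)/0.04 = 355.
Sellers' marginal cost at q' = 355: 76.6 + 0.04·355 = 90.8.
Δq = 405 − 355 = 50; wedge = 94.8 − 90.8 = 4.
Welfare loss = ½ × 50 × 4 = 100.

100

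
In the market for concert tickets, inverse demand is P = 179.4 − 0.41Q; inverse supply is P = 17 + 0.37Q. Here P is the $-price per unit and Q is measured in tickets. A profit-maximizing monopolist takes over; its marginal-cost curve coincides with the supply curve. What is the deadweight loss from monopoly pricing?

Competitive equilibrium: 179.4 − 0.41Q = 17 + 0.37Q → Q* = 208.2051, P* = 94.0359.
Marginal revenue: MR = 179.4 − 0.82Q. Set MR = MC: 179.4 − 0.82Q = 17 + 0.37Q → Q_m = 136.4706.
Price P_m = 179.4 − 0.41·136.4706 = 123.4471; MC(Q_m) = 17 + 0.37·136.4706 = 67.4941.
Competitive Q* = 208.2051, so ΔQ = 71.7345; wedge = 123.4471 − 67.4941 = 55.953.
The triangle = ½ × 71.7345 × 55.953 = $2006.88.

$2006.88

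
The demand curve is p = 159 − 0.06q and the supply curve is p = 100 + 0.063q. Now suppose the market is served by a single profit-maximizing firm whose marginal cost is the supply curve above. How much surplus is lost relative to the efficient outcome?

Competitive equilibrium: 159 − 0.06q = 100 + 0.063q → q* = 479.6748, p* = 130.2195.
Marginal revenue: MR = 159 − 0.12q. Set MR = MC: 159 − 0.12q = 100 + 0.063q → q_m = 322.4044.
Price p_m = 159 − 0.06·322.4044 = 139.6557; MC(q_m) = 100 + 0.063·322.4044 = 120.3115.
Competitive q* = 479.6748, so Δq = 157.2704; wedge = 139.6557 − 120.3115 = 19.3442.
Welfare loss = ½ × 157.2704 × 19.3442 = 1521.14.

1521.14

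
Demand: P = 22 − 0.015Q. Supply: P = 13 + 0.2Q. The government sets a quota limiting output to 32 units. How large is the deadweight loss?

10.45

Competitive equilibrium: 22 − 0.015Q = 13 + 0.2Q → Q* = 41.8605, P* = 21.3721.
At Q = 32: demand price = 22 − 0.015·32 = 21.52; supply price = 13 + 0.2·32 = 19.4.
ΔQ = 41.8605 − 32 = 9.8605; wedge = 21.52 − 19.4 = 2.12.
The triangle = ½ × 9.8605 × 2.12 = 10.45.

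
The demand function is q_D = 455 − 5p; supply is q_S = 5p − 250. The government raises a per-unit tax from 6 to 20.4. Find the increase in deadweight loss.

475.20

In inverse form: demand p = 91 − 0.2q, supply p = 50 + 0.2q.
Competitive equilibrium: 91 − 0.2q = 50 + 0.2q → q* = 102.5, p* = 70.5.
For a per-unit tax t: Δq = t/0.4, so DWL = ½·t·(t/0.4) = t²/0.8.
At t = 6: DWL = 45. At t = 20.4: DWL = 520.2.
Increase = 520.2 − 45 = 475.20.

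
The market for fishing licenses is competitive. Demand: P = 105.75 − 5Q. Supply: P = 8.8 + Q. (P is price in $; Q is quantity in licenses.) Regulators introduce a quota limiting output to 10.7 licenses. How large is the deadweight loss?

Competitive equilibrium: 105.75 − 5Q = 8.8 + Q → Q* = 16.1583, P* = 24.9583.
At Q = 10.7: demand price = 105.75 − 5·10.7 = 52.25; supply price = 8.8 + 1·10.7 = 19.5.
ΔQ = 16.1583 − 10.7 = 5.4583; wedge = 52.25 − 19.5 = 32.75.
DWL = ½ × 5.4583 × 32.75 = $89.38.

$89.38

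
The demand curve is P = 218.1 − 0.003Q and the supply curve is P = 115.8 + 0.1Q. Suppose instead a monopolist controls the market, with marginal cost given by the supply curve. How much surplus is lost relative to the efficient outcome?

Competitive equilibrium: 218.1 − 0.003Q = 115.8 + 0.1Q → Q* = 993.2039, P* = 215.1204.
Marginal revenue: MR = 218.1 − 0.006Q. Set MR = MC: 218.1 − 0.006Q = 115.8 + 0.1Q → Q_m = 965.0943.
Price P_m = 218.1 − 0.003·965.0943 = 215.2047; MC(Q_m) = 115.8 + 0.1·965.0943 = 212.3094.
Competitive Q* = 993.2039, so ΔQ = 28.1096; wedge = 215.2047 − 212.3094 = 2.8953.
The triangle = ½ × 28.1096 × 2.8953 = 40.69.

40.69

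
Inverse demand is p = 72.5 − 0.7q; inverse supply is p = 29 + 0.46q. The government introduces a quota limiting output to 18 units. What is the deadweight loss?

220.545

Competitive equilibrium: 72.5 − 0.7q = 29 + 0.46q → q* = 37.5, p* = 46.25.
At q = 18: demand price = 72.5 − 0.7·18 = 59.9; supply price = 29 + 0.46·18 = 37.28.
Δq = 37.5 − 18 = 19.5; wedge = 59.9 − 37.28 = 22.62.
Welfare loss = ½ × 19.5 × 22.62 = 220.545.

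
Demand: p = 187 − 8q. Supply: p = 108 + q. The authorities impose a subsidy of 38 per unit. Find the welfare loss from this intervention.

Competitive equilibrium: 187 − 8q = 108 + q → q* = 8.7778, p* = 116.7778.
The subsidy lowers effective supply by 38: p = 70 + q.
New quantity: 187 − 8q = 70 + q → q' = 13.
Overproduction Δq = 13 − 8.7778 = 4.2222; wedge = subsidy = 38.
Deadweight loss = ½ × 4.2222 × 38 = 80.22.

80.22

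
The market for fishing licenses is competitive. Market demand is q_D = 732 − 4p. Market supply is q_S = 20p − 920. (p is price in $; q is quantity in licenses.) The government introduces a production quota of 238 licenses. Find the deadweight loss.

In inverse form: demand p = 183 − 0.25q, supply p = 46 + 0.05q.
Competitive equilibrium: 183 − 0.25q = 46 + 0.05q → q* = 456.6667, p* = 68.8333.
At q = 238: demand price = 183 − 0.25·238 = 123.5; supply price = 46 + 0.05·238 = 57.9.
Δq = 456.6667 − 238 = 218.6667; wedge = 123.5 − 57.9 = 65.6.
Welfare loss = ½ × 218.6667 × 65.6 = $7172.27.

$7172.27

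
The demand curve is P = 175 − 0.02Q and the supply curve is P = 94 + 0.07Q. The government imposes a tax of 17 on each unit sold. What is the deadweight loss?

1605.56

Competitive equilibrium: 175 − 0.02Q = 94 + 0.07Q → Q* = 900, P* = 157.
With the tax, the buyer price exceeds the seller price by 17: (175 − 0.02Q) − (94 + 0.07Q) = 17 → Q' = 711.1111.
ΔQ = 900 − 711.1111 = 188.8889; the wedge equals the tax, 17.
Deadweight loss = ½ × 188.8889 × 17 = 1605.56.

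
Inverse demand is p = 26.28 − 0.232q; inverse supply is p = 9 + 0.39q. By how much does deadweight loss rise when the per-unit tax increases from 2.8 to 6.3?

25.60

Competitive equilibrium: 26.28 − 0.232q = 9 + 0.39q → q* = 27.7814, p* = 19.8347.
For a per-unit tax t: Δq = t/0.622, so DWL = ½·t·(t/0.622) = t²/1.244.
At t = 2.8: DWL = 6.302. At t = 6.3: DWL = 31.905.
Increase = 31.905 − 6.302 = 25.60.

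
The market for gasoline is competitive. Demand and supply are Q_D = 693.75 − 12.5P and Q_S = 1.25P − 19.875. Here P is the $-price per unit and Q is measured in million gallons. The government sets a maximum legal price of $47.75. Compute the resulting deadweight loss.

$11.84 million

In inverse form: demand P = 55.5 − 0.08Q, supply P = 15.9 + 0.8Q.
Competitive equilibrium: 55.5 − 0.08Q = 15.9 + 0.8Q → Q* = 45, P* = 51.9.
At the ceiling P = 47.75, quantity supplied = (47.75 − 15.9)/0.8 = 39.8125.
Willingness to pay at Q' = 39.8125: 55.5 − 0.08·39.8125 = 52.315.
ΔQ = 45 − 39.8125 = 5.1875; wedge = 52.315 − 47.75 = 4.565.
The triangle = ½ × 5.1875 × 4.565 = $11.84 million.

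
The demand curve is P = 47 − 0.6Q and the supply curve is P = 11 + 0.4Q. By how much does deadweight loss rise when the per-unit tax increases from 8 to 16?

Competitive equilibrium: 47 − 0.6Q = 11 + 0.4Q → Q* = 36, P* = 25.4.
For a per-unit tax t: ΔQ = t/1, so DWL = ½·t·(t/1) = t²/2.
At t = 8: DWL = 32. At t = 16: DWL = 128.
Increase = 128 − 32 = 96.

96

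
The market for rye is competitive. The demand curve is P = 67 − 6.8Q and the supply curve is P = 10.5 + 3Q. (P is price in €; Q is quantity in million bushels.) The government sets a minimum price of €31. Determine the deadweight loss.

€1.09 million

Competitive equilibrium: 67 − 6.8Q = 10.5 + 3Q → Q* = 5.7653, P* = 27.7959.
At the floor P = 31, quantity demanded = (67 − 31)/6.8 = 5.2941.
Sellers' marginal cost at Q' = 5.2941: 10.5 + 3·5.2941 = 26.3823.
ΔQ = 5.7653 − 5.2941 = 0.4712; wedge = 31 − 26.3823 = 4.6177.
Deadweight loss = ½ × 0.4712 × 4.6177 = €1.09 million.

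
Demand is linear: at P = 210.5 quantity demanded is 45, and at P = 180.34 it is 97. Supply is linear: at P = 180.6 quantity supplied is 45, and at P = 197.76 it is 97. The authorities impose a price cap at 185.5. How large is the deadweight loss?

Demand slope = (180.34 − 210.5)/(97 − 45) = −0.58, so P = 236.6 − 0.58Q.
Supply slope = (197.76 − 180.6)/(97 − 45) = 0.33, so P = 165.75 + 0.33Q.
Competitive equilibrium: 236.6 − 0.58Q = 165.75 + 0.33Q → Q* = 77.8571, P* = 191.4429.
At the ceiling P = 185.5, quantity supplied = (185.5 − 165.75)/0.33 = 59.8485.
Willingness to pay at Q' = 59.8485: 236.6 − 0.58·59.8485 = 201.8879.
ΔQ = 77.8571 − 59.8485 = 18.0086; wedge = 201.8879 − 185.5 = 16.3879.
Welfare loss = ½ × 18.0086 × 16.3879 = 147.56.

147.56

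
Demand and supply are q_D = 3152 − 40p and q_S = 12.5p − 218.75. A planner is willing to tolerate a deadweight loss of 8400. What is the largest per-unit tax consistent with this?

In inverse form: demand p = 78.8 − 0.025q, supply p = 17.5 + 0.08q.
Competitive equilibrium: 78.8 − 0.025q = 17.5 + 0.08q → q* = 583.8095, p* = 64.2048.
A tax t gives Δq = t/0.105 and wedge t, so DWL = t²/0.21.
t²/0.21 = 8400 → t² = 1764 → t = 42.

42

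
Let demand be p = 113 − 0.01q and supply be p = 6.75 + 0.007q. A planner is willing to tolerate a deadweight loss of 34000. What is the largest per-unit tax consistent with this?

Competitive equilibrium: 113 − 0.01q = 6.75 + 0.007q → q* = 6250, p* = 50.5.
A tax t gives Δq = t/0.017 and wedge t, so DWL = t²/0.034.
t²/0.034 = 34000 → t² = 1156 → t = 34.

34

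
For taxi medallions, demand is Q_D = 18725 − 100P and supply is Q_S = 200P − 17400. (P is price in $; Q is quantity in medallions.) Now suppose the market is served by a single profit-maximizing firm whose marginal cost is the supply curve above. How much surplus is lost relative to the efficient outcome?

$53600.33

In inverse form: demand P = 187.25 − 0.01Q, supply P = 87 + 0.005Q.
Competitive equilibrium: 187.25 − 0.01Q = 87 + 0.005Q → Q* = 6683.3333, P* = 120.4167.
Marginal revenue: MR = 187.25 − 0.02Q. Set MR = MC: 187.25 − 0.02Q = 87 + 0.005Q → Q_m = 4010.
Price P_m = 187.25 − 0.01·4010 = 147.15; MC(Q_m) = 87 + 0.005·4010 = 107.05.
Competitive Q* = 6683.3333, so ΔQ = 2673.3333; wedge = 147.15 − 107.05 = 40.1.
The triangle = ½ × 2673.3333 × 40.1 = $53600.33.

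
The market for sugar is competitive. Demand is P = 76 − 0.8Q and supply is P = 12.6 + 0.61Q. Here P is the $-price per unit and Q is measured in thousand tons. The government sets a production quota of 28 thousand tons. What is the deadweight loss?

$202.90 thousand

Competitive equilibrium: 76 − 0.8Q = 12.6 + 0.61Q → Q* = 44.9645, P* = 40.0284.
At Q = 28: demand price = 76 − 0.8·28 = 53.6; supply price = 12.6 + 0.61·28 = 29.68.
ΔQ = 44.9645 − 28 = 16.9645; wedge = 53.6 − 29.68 = 23.92.
DWL = ½ × 16.9645 × 23.92 = $202.90 thousand.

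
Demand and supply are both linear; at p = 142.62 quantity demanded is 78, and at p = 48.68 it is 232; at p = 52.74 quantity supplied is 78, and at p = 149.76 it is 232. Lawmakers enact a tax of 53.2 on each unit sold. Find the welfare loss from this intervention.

Demand slope = (48.68 − 142.62)/(232 − 78) = −0.61, so p = 190.2 − 0.61q.
Supply slope = (149.76 − 52.74)/(232 − 78) = 0.63, so p = 3.6 + 0.63q.
Competitive equilibrium: 190.2 − 0.61q = 3.6 + 0.63q → q* = 150.4839, p* = 98.4048.
With the tax, the buyer price exceeds the seller price by 53.2: (190.2 − 0.61q) − (3.6 + 0.63q) = 53.2 → q' = 107.5806.
Δq = 150.4839 − 107.5806 = 42.9033; the wedge equals the tax, 53.2.
The triangle = ½ × 42.9033 × 53.2 = 1141.23.

1141.23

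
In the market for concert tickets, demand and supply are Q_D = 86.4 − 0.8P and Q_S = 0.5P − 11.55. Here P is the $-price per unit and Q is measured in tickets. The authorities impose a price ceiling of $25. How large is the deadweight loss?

$1029.74

In inverse form: demand P = 108 − 1.25Q, supply P = 23.1 + 2Q.
Competitive equilibrium: 108 − 1.25Q = 23.1 + 2Q → Q* = 26.1231, P* = 75.3462.
At the ceiling P = 25, quantity supplied = (25 − 23.1)/2 = 0.95.
Willingness to pay at Q' = 0.95: 108 − 1.25·0.95 = 106.8125.
ΔQ = 26.1231 − 0.95 = 25.1731; wedge = 106.8125 − 25 = 81.8125.
Welfare loss = ½ × 25.1731 × 81.8125 = $1029.74.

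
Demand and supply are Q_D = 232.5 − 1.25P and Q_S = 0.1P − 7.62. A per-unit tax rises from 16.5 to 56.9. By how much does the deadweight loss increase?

In inverse form: demand P = 186 − 0.8Q, supply P = 76.2 + 10Q.
Competitive equilibrium: 186 − 0.8Q = 76.2 + 10Q → Q* = 10.1667, P* = 177.8667.
For a per-unit tax t: ΔQ = t/10.8, so DWL = ½·t·(t/10.8) = t²/21.6.
At t = 16.5: DWL = 12.604. At t = 56.9: DWL = 149.889.
Increase = 149.889 − 12.604 = 137.29.

137.29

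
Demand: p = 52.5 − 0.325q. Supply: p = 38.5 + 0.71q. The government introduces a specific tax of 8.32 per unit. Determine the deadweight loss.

33.44

Competitive equilibrium: 52.5 − 0.325q = 38.5 + 0.71q → q* = 13.5266, p* = 48.1039.
With the tax, the buyer price exceeds the seller price by 8.32: (52.5 − 0.325q) − (38.5 + 0.71q) = 8.32 → q' = 5.4879.
Δq = 13.5266 − 5.4879 = 8.0387; the wedge equals the tax, 8.32.
DWL = ½ × 8.0387 × 8.32 = 33.44.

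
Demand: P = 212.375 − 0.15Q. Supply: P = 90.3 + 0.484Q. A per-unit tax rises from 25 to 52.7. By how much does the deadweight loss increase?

Competitive equilibrium: 212.375 − 0.15Q = 90.3 + 0.484Q → Q* = 192.5473, P* = 183.4929.
For a per-unit tax t: ΔQ = t/0.634, so DWL = ½·t·(t/0.634) = t²/1.268.
At t = 25: DWL = 492.902. At t = 52.7: DWL = 2190.292.
Increase = 2190.292 − 492.902 = 1697.39.

1697.39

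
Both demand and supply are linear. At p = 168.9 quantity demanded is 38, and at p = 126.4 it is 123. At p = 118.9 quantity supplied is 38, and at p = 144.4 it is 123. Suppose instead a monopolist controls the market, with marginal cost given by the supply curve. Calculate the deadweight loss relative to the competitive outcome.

597.65

Demand slope = (126.4 − 168.9)/(123 − 38) = −0.5, so p = 187.9 − 0.5q.
Supply slope = (144.4 − 118.9)/(123 − 38) = 0.3, so p = 107.5 + 0.3q.
Competitive equilibrium: 187.9 − 0.5q = 107.5 + 0.3q → q* = 100.5, p* = 137.65.
Marginal revenue: MR = 187.9 − q. Set MR = MC: 187.9 − q = 107.5 + 0.3q → q_m = 61.8462.
Price p_m = 187.9 − 0.5·61.8462 = 156.9769; MC(q_m) = 107.5 + 0.3·61.8462 = 126.0539.
Competitive q* = 100.5, so Δq = 38.6538; wedge = 156.9769 − 126.0539 = 30.923.
The triangle = ½ × 38.6538 × 30.923 = 597.65.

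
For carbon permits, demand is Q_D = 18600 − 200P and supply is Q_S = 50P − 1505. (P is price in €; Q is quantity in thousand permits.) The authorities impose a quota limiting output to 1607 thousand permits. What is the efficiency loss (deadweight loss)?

In inverse form: demand P = 93 − 0.005Q, supply P = 30.1 + 0.02Q.
Competitive equilibrium: 93 − 0.005Q = 30.1 + 0.02Q → Q* = 2516, P* = 80.42.
At Q = 1607: demand price = 93 − 0.005·1607 = 84.965; supply price = 30.1 + 0.02·1607 = 62.24.
ΔQ = 2516 − 1607 = 909; wedge = 84.965 − 62.24 = 22.725.
DWL = ½ × 909 × 22.725 = €10328.51 thousand.

€10328.51 thousand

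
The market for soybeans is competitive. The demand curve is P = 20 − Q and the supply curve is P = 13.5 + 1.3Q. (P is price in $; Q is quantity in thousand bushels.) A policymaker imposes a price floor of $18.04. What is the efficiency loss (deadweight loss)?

Competitive equilibrium: 20 − Q = 13.5 + 1.3Q → Q* = 2.8261, P* = 17.1739.
At the floor P = 18.04, quantity demanded = (20 − 18.04)/1 = 1.96.
Sellers' marginal cost at Q' = 1.96: 13.5 + 1.3·1.96 = 16.048.
ΔQ = 2.8261 − 1.96 = 0.8661; wedge = 18.04 − 16.048 = 1.992.
The triangle = ½ × 0.8661 × 1.992 = $0.86 thousand.

$0.86 thousand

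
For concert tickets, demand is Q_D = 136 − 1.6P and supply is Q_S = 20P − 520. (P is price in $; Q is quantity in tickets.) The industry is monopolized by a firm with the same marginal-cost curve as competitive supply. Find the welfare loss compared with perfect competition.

$596

In inverse form: demand P = 85 − 0.625Q, supply P = 26 + 0.05Q.
Competitive equilibrium: 85 − 0.625Q = 26 + 0.05Q → Q* = 87.4074, P* = 30.3704.
Marginal revenue: MR = 85 − 1.25Q. Set MR = MC: 85 − 1.25Q = 26 + 0.05Q → Q_m = 45.3846.
Price P_m = 85 − 0.625·45.3846 = 56.6346; MC(Q_m) = 26 + 0.05·45.3846 = 28.2692.
Competitive Q* = 87.4074, so ΔQ = 42.0228; wedge = 56.6346 − 28.2692 = 28.3654.
The triangle = ½ × 42.0228 × 28.3654 = $596.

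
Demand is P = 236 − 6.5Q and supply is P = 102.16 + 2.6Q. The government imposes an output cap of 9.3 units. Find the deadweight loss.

Competitive equilibrium: 236 − 6.5Q = 102.16 + 2.6Q → Q* = 14.7077, P* = 140.4.
At Q = 9.3: demand price = 236 − 6.5·9.3 = 175.55; supply price = 102.16 + 2.6·9.3 = 126.34.
ΔQ = 14.7077 − 9.3 = 5.4077; wedge = 175.55 − 126.34 = 49.21.
Welfare loss = ½ × 5.4077 × 49.21 = 133.06.

133.06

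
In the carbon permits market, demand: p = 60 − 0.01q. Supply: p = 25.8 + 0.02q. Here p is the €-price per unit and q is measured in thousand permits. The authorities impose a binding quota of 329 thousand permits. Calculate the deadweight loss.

€9865.815 thousand

Competitive equilibrium: 60 − 0.01q = 25.8 + 0.02q → q* = 1140, p* = 48.6.
At q = 329: demand price = 60 − 0.01·329 = 56.71; supply price = 25.8 + 0.02·329 = 32.38.
Δq = 1140 − 329 = 811; wedge = 56.71 − 32.38 = 24.33.
The triangle = ½ × 811 × 24.33 = €9865.815 thousand.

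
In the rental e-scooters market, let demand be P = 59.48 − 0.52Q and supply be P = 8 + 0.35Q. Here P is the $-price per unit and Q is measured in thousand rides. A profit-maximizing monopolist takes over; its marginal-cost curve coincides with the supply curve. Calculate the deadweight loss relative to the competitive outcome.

Competitive equilibrium: 59.48 − 0.52Q = 8 + 0.35Q → Q* = 59.1724, P* = 28.7103.
Marginal revenue: MR = 59.48 − 1.04Q. Set MR = MC: 59.48 − 1.04Q = 8 + 0.35Q → Q_m = 37.036.
Price P_m = 59.48 − 0.52·37.036 = 40.2213; MC(Q_m) = 8 + 0.35·37.036 = 20.9626.
Competitive Q* = 59.1724, so ΔQ = 22.1364; wedge = 40.2213 − 20.9626 = 19.2587.
Deadweight loss = ½ × 22.1364 × 19.2587 = $213.16 thousand.

$213.16 thousand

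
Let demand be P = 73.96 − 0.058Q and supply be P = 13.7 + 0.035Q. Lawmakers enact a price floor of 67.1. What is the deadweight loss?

13046.14

Competitive equilibrium: 73.96 − 0.058Q = 13.7 + 0.035Q → Q* = 647.95699, P* = 36.37849.
At the floor P = 67.1, quantity demanded = (73.96 − 67.1)/0.058 = 118.27586.
Sellers' marginal cost at Q' = 118.27586: 13.7 + 0.035·118.27586 = 17.83966.
ΔQ = 647.95699 − 118.27586 = 529.68113; wedge = 67.1 − 17.83966 = 49.26034.
Deadweight loss = ½ × 529.68113 × 49.26034 = 13046.14.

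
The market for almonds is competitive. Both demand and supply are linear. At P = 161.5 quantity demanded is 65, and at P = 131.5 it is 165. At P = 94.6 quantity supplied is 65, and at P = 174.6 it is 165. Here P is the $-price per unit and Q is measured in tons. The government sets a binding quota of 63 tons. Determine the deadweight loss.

Demand slope = (131.5 − 161.5)/(165 − 65) = −0.3, so P = 181 − 0.3Q.
Supply slope = (174.6 − 94.6)/(165 − 65) = 0.8, so P = 42.6 + 0.8Q.
Competitive equilibrium: 181 − 0.3Q = 42.6 + 0.8Q → Q* = 125.8182, P* = 143.2545.
At Q = 63: demand price = 181 − 0.3·63 = 162.1; supply price = 42.6 + 0.8·63 = 93.
ΔQ = 125.8182 − 63 = 62.8182; wedge = 162.1 − 93 = 69.1.
Deadweight loss = ½ × 62.8182 × 69.1 = $2170.37.

$2170.37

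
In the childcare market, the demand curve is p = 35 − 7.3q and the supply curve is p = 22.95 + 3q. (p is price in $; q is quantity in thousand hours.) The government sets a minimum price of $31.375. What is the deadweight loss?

Competitive equilibrium: 35 − 7.3q = 22.95 + 3q → q* = 1.1699, p* = 26.4597.
At the floor p = 31.375, quantity demanded = (35 − 31.375)/7.3 = 0.4966.
Sellers' marginal cost at q' = 0.4966: 22.95 + 3·0.4966 = 24.4398.
Δq = 1.1699 − 0.4966 = 0.6733; wedge = 31.375 − 24.4398 = 6.9352.
Welfare loss = ½ × 0.6733 × 6.9352 = $2.33 thousand.

$2.33 thousand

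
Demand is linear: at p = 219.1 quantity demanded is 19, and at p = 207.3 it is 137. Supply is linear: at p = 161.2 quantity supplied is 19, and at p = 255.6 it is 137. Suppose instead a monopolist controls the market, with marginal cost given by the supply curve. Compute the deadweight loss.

Demand slope = (207.3 − 219.1)/(137 − 19) = −0.1, so p = 221 − 0.1q.
Supply slope = (255.6 − 161.2)/(137 − 19) = 0.8, so p = 146 + 0.8q.
Competitive equilibrium: 221 − 0.1q = 146 + 0.8q → q* = 83.3333, p* = 212.6667.
Marginal revenue: MR = 221 − 0.2q. Set MR = MC: 221 − 0.2q = 146 + 0.8q → q_m = 75.
Price p_m = 221 − 0.1·75 = 213.5; MC(q_m) = 146 + 0.8·75 = 206.
Competitive q* = 83.3333, so Δq = 8.3333; wedge = 213.5 − 206 = 7.5.
Deadweight loss = ½ × 8.3333 × 7.5 = 31.25.

31.25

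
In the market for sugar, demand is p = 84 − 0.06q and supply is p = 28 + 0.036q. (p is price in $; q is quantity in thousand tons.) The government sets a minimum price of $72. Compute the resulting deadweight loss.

Competitive equilibrium: 84 − 0.06q = 28 + 0.036q → q* = 583.3333, p* = 49.
At the floor p = 72, quantity demanded = (84 − 72)/0.06 = 200.
Sellers' marginal cost at q' = 200: 28 + 0.036·200 = 35.2.
Δq = 583.3333 − 200 = 383.3333; wedge = 72 − 35.2 = 36.8.
Deadweight loss = ½ × 383.3333 × 36.8 = $7053.33 thousand.

$7053.33 thousand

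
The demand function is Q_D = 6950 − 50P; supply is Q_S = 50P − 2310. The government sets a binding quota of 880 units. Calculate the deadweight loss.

In inverse form: demand P = 139 − 0.02Q, supply P = 46.2 + 0.02Q.
Competitive equilibrium: 139 − 0.02Q = 46.2 + 0.02Q → Q* = 2320, P* = 92.6.
At Q = 880: demand price = 139 − 0.02·880 = 121.4; supply price = 46.2 + 0.02·880 = 63.8.
ΔQ = 2320 − 880 = 1440; wedge = 121.4 − 63.8 = 57.6.
The triangle = ½ × 1440 × 57.6 = 41472.

41472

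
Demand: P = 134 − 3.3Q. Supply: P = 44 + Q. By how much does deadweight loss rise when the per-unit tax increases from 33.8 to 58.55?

265.77

Competitive equilibrium: 134 − 3.3Q = 44 + Q → Q* = 20.9302, P* = 64.9302.
For a per-unit tax t: ΔQ = t/4.3, so DWL = ½·t·(t/4.3) = t²/8.6.
At t = 33.8: DWL = 132.8419. At t = 58.55: DWL = 398.6166.
Increase = 398.6166 − 132.8419 = 265.77.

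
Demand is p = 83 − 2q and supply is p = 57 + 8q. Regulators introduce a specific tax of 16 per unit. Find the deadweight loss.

12.80

Competitive equilibrium: 83 − 2q = 57 + 8q → q* = 2.6, p* = 77.8.
With the tax, the buyer price exceeds the seller price by 16: (83 − 2q) − (57 + 8q) = 16 → q' = 1.
Δq = 2.6 − 1 = 1.6; the wedge equals the tax, 16.
Deadweight loss = ½ × 1.6 × 16 = 12.80.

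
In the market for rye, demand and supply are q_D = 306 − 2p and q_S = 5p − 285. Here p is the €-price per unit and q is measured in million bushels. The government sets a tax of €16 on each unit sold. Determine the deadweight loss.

€182.86 million

In inverse form: demand p = 153 − 0.5q, supply p = 57 + 0.2q.
Competitive equilibrium: 153 − 0.5q = 57 + 0.2q → q* = 137.1429, p* = 84.4286.
With the tax, the buyer price exceeds the seller price by 16: (153 − 0.5q) − (57 + 0.2q) = 16 → q' = 114.2857.
Δq = 137.1429 − 114.2857 = 22.8572; the wedge equals the tax, 16.
Deadweight loss = ½ × 22.8572 × 16 = €182.86 million.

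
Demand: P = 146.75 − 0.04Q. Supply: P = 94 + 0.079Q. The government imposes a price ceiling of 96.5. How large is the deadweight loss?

Competitive equilibrium: 146.75 − 0.04Q = 94 + 0.079Q → Q* = 443.2773, P* = 129.0189.
At the ceiling P = 96.5, quantity supplied = (96.5 − 94)/0.079 = 31.6456.
Willingness to pay at Q' = 31.6456: 146.75 − 0.04·31.6456 = 145.4842.
ΔQ = 443.2773 − 31.6456 = 411.6317; wedge = 145.4842 − 96.5 = 48.9842.
DWL = ½ × 411.6317 × 48.9842 = 10081.72.

10081.72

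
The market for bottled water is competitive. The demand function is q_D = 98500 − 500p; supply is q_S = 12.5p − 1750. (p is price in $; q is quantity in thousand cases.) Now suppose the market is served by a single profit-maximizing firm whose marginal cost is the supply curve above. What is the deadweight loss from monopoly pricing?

$11.23 thousand

In inverse form: demand p = 197 − 0.002q, supply p = 140 + 0.08q.
Competitive equilibrium: 197 − 0.002q = 140 + 0.08q → q* = 695.122, p* = 195.6098.
Marginal revenue: MR = 197 − 0.004q. Set MR = MC: 197 − 0.004q = 140 + 0.08q → q_m = 678.5714.
Price p_m = 197 − 0.002·678.5714 = 195.6429; MC(q_m) = 140 + 0.08·678.5714 = 194.2857.
Competitive q* = 695.122, so Δq = 16.5506; wedge = 195.6429 − 194.2857 = 1.3572.
The triangle = ½ × 16.5506 × 1.3572 = $11.23 thousand.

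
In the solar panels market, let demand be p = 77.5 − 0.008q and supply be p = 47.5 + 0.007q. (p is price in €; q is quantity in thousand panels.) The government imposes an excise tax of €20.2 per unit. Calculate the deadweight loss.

€13601.33 thousand

Competitive equilibrium: 77.5 − 0.008q = 47.5 + 0.007q → q* = 2000, p* = 61.5.
With the tax, the buyer price exceeds the seller price by 20.2: (77.5 − 0.008q) − (47.5 + 0.007q) = 20.2 → q' = 653.3333.
Δq = 2000 − 653.3333 = 1346.6667; the wedge equals the tax, 20.2.
DWL = ½ × 1346.6667 × 20.2 = €13601.33 thousand.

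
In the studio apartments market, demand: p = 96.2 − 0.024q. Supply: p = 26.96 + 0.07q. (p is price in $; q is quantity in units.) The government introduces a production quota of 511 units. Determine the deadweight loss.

Competitive equilibrium: 96.2 − 0.024q = 26.96 + 0.07q → q* = 736.5957, p* = 78.5217.
At q = 511: demand price = 96.2 − 0.024·511 = 83.936; supply price = 26.96 + 0.07·511 = 62.73.
Δq = 736.5957 − 511 = 225.5957; wedge = 83.936 − 62.73 = 21.206.
Deadweight loss = ½ × 225.5957 × 21.206 = $2391.99.

$2391.99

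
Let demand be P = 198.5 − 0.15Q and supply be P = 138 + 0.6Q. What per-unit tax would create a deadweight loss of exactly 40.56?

7.8

Competitive equilibrium: 198.5 − 0.15Q = 138 + 0.6Q → Q* = 80.6667, P* = 186.4.
A tax t gives ΔQ = t/0.75 and wedge t, so DWL = t²/1.5.
t²/1.5 = 40.56 → t² = 60.84 → t = 7.8.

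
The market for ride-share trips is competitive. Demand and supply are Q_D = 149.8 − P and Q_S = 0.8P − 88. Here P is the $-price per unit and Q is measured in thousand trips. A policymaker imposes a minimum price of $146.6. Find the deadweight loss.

In inverse form: demand P = 149.8 − Q, supply P = 110 + 1.25Q.
Competitive equilibrium: 149.8 − Q = 110 + 1.25Q → Q* = 17.6889, P* = 132.1111.
At the floor P = 146.6, quantity demanded = (149.8 − 146.6)/1 = 3.2.
Sellers' marginal cost at Q' = 3.2: 110 + 1.25·3.2 = 114.
ΔQ = 17.6889 − 3.2 = 14.4889; wedge = 146.6 − 114 = 32.6.
Welfare loss = ½ × 14.4889 × 32.6 = $236.17 thousand.

$236.17 thousand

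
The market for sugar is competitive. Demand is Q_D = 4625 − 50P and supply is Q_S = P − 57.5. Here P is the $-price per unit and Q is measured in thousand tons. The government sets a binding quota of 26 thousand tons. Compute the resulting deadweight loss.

In inverse form: demand P = 92.5 − 0.02Q, supply P = 57.5 + Q.
Competitive equilibrium: 92.5 − 0.02Q = 57.5 + Q → Q* = 34.3137, P* = 91.8137.
At Q = 26: demand price = 92.5 − 0.02·26 = 91.98; supply price = 57.5 + 1·26 = 83.5.
ΔQ = 34.3137 − 26 = 8.3137; wedge = 91.98 − 83.5 = 8.48.
Welfare loss = ½ × 8.3137 × 8.48 = $35.25 thousand.

$35.25 thousand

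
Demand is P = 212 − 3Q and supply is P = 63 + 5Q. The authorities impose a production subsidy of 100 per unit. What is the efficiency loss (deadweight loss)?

625

Competitive equilibrium: 212 − 3Q = 63 + 5Q → Q* = 18.625, P* = 156.125.
The subsidy lowers effective supply by 100: P = 5Q − 37.
New quantity: 212 − 3Q = 5Q − 37 → Q' = 31.125.
Overproduction ΔQ = 31.125 − 18.625 = 12.5; wedge = subsidy = 100.
DWL = ½ × 12.5 × 100 = 625.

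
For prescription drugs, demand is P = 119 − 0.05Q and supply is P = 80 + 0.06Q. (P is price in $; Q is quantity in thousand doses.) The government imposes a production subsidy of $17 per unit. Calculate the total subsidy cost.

Competitive equilibrium: 119 − 0.05Q = 80 + 0.06Q → Q* = 354.5455, P* = 101.2727.
The subsidy lowers effective supply by 17: P = 63 + 0.06Q.
New quantity: 119 − 0.05Q = 63 + 0.06Q → Q' = 509.0909.
Total subsidy cost = 17 × 509.0909 = $8654.55 thousand.

$8654.55 thousand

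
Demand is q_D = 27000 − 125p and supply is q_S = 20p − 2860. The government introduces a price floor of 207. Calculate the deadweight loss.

517.78

In inverse form: demand p = 216 − 0.008q, supply p = 143 + 0.05q.
Competitive equilibrium: 216 − 0.008q = 143 + 0.05q → q* = 1258.6207, p* = 205.931.
At the floor p = 207, quantity demanded = (216 − 207)/0.008 = 1125.
Sellers' marginal cost at q' = 1125: 143 + 0.05·1125 = 199.25.
Δq = 1258.6207 − 1125 = 133.6207; wedge = 207 − 199.25 = 7.75.
Deadweight loss = ½ × 133.6207 × 7.75 = 517.78.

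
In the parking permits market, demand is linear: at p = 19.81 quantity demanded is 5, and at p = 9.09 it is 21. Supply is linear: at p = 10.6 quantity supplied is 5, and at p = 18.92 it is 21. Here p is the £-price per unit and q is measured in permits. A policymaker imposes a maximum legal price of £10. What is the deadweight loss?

Demand slope = (9.09 − 19.81)/(21 − 5) = −0.67, so p = 23.16 − 0.67q.
Supply slope = (18.92 − 10.6)/(21 − 5) = 0.52, so p = 8 + 0.52q.
Competitive equilibrium: 23.16 − 0.67q = 8 + 0.52q → q* = 12.7395, p* = 14.6245.
At the ceiling p = 10, quantity supplied = (10 − 8)/0.52 = 3.8462.
Willingness to pay at q' = 3.8462: 23.16 − 0.67·3.8462 = 20.583.
Δq = 12.7395 − 3.8462 = 8.8933; wedge = 20.583 − 10 = 10.583.
Deadweight loss = ½ × 8.8933 × 10.583 = £47.06.

£47.06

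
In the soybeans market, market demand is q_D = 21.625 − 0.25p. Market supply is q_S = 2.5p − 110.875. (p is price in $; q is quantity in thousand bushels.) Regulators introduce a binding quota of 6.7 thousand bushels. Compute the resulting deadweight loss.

$18.24 thousand

In inverse form: demand p = 86.5 − 4q, supply p = 44.35 + 0.4q.
Competitive equilibrium: 86.5 − 4q = 44.35 + 0.4q → q* = 9.5795, p* = 48.1818.
At q = 6.7: demand price = 86.5 − 4·6.7 = 59.7; supply price = 44.35 + 0.4·6.7 = 47.03.
Δq = 9.5795 − 6.7 = 2.8795; wedge = 59.7 − 47.03 = 12.67.
Deadweight loss = ½ × 2.8795 × 12.67 = $18.24 thousand.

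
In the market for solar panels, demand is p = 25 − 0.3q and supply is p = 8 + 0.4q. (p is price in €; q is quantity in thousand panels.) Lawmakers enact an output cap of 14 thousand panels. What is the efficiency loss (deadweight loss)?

Competitive equilibrium: 25 − 0.3q = 8 + 0.4q → q* = 24.2857, p* = 17.7143.
At q = 14: demand price = 25 − 0.3·14 = 20.8; supply price = 8 + 0.4·14 = 13.6.
Δq = 24.2857 − 14 = 10.2857; wedge = 20.8 − 13.6 = 7.2.
DWL = ½ × 10.2857 × 7.2 = €37.03 thousand.

€37.03 thousand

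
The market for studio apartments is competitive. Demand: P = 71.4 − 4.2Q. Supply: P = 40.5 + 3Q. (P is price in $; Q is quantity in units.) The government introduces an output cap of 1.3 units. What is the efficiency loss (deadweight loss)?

$32.22

Competitive equilibrium: 71.4 − 4.2Q = 40.5 + 3Q → Q* = 4.2917, P* = 53.375.
At Q = 1.3: demand price = 71.4 − 4.2·1.3 = 65.94; supply price = 40.5 + 3·1.3 = 44.4.
ΔQ = 4.2917 − 1.3 = 2.9917; wedge = 65.94 − 44.4 = 21.54.
Deadweight loss = ½ × 2.9917 × 21.54 = $32.22.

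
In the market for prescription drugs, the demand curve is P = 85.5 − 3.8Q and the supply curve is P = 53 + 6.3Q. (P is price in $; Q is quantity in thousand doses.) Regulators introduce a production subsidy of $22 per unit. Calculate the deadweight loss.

Competitive equilibrium: 85.5 − 3.8Q = 53 + 6.3Q → Q* = 3.2178, P* = 73.2723.
The subsidy lowers effective supply by 22: P = 31 + 6.3Q.
New quantity: 85.5 − 3.8Q = 31 + 6.3Q → Q' = 5.396.
Overproduction ΔQ = 5.396 − 3.2178 = 2.1782; wedge = subsidy = 22.
Welfare loss = ½ × 2.1782 × 22 = $23.96 thousand.

$23.96 thousand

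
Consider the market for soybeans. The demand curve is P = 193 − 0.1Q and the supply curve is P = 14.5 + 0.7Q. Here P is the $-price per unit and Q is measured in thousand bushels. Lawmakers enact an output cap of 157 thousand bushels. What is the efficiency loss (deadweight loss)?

$1749.01 thousand

Competitive equilibrium: 193 − 0.1Q = 14.5 + 0.7Q → Q* = 223.125, P* = 170.6875.
At Q = 157: demand price = 193 − 0.1·157 = 177.3; supply price = 14.5 + 0.7·157 = 124.4.
ΔQ = 223.125 − 157 = 66.125; wedge = 177.3 − 124.4 = 52.9.
DWL = ½ × 66.125 × 52.9 = $1749.01 thousand.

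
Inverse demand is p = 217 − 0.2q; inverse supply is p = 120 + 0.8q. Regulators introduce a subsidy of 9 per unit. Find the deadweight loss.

Competitive equilibrium: 217 − 0.2q = 120 + 0.8q → q* = 97, p* = 197.6.
The subsidy lowers effective supply by 9: p = 111 + 0.8q.
New quantity: 217 − 0.2q = 111 + 0.8q → q' = 106.
Overproduction Δq = 106 − 97 = 9; wedge = subsidy = 9.
Deadweight loss = ½ × 9 × 9 = 40.50.

40.50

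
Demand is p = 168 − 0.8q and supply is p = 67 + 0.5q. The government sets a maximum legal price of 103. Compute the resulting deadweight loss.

21.06

Competitive equilibrium: 168 − 0.8q = 67 + 0.5q → q* = 77.6923, p* = 105.8462.
At the ceiling p = 103, quantity supplied = (103 − 67)/0.5 = 72.
Willingness to pay at q' = 72: 168 − 0.8·72 = 110.4.
Δq = 77.6923 − 72 = 5.6923; wedge = 110.4 − 103 = 7.4.
The triangle = ½ × 5.6923 × 7.4 = 21.06.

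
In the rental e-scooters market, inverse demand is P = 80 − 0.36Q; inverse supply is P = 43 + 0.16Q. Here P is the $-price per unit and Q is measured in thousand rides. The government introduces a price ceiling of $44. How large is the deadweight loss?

$1095.25 thousand

Competitive equilibrium: 80 − 0.36Q = 43 + 0.16Q → Q* = 71.1538, P* = 54.3846.
At the ceiling P = 44, quantity supplied = (44 − 43)/0.16 = 6.25.
Willingness to pay at Q' = 6.25: 80 − 0.36·6.25 = 77.75.
ΔQ = 71.1538 − 6.25 = 64.9038; wedge = 77.75 − 44 = 33.75.
The triangle = ½ × 64.9038 × 33.75 = $1095.25 thousand.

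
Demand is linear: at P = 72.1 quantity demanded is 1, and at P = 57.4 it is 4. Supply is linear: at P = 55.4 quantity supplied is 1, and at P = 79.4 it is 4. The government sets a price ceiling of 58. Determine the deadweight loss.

6.06

Demand slope = (57.4 − 72.1)/(4 − 1) = −4.9, so P = 77 − 4.9Q.
Supply slope = (79.4 − 55.4)/(4 − 1) = 8, so P = 47.4 + 8Q.
Competitive equilibrium: 77 − 4.9Q = 47.4 + 8Q → Q* = 2.2946, P* = 65.7566.
At the ceiling P = 58, quantity supplied = (58 − 47.4)/8 = 1.325.
Willingness to pay at Q' = 1.325: 77 − 4.9·1.325 = 70.5075.
ΔQ = 2.2946 − 1.325 = 0.9696; wedge = 70.5075 − 58 = 12.5075.
Welfare loss = ½ × 0.9696 × 12.5075 = 6.06.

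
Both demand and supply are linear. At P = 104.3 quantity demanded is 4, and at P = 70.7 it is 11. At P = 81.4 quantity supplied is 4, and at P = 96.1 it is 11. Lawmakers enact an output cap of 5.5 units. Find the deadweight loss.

11.41

Demand slope = (70.7 − 104.3)/(11 − 4) = −4.8, so P = 123.5 − 4.8Q.
Supply slope = (96.1 − 81.4)/(11 − 4) = 2.1, so P = 73 + 2.1Q.
Competitive equilibrium: 123.5 − 4.8Q = 73 + 2.1Q → Q* = 7.3188, P* = 88.3696.
At Q = 5.5: demand price = 123.5 − 4.8·5.5 = 97.1; supply price = 73 + 2.1·5.5 = 84.55.
ΔQ = 7.3188 − 5.5 = 1.8188; wedge = 97.1 − 84.55 = 12.55.
DWL = ½ × 1.8188 × 12.55 = 11.41.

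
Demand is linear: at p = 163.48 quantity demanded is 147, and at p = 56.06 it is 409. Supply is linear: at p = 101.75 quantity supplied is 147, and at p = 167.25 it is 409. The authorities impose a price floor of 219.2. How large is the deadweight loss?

Demand slope = (56.06 − 163.48)/(409 − 147) = −0.41, so p = 223.75 − 0.41q.
Supply slope = (167.25 − 101.75)/(409 − 147) = 0.25, so p = 65 + 0.25q.
Competitive equilibrium: 223.75 − 0.41q = 65 + 0.25q → q* = 240.5303, p* = 125.13258.
At the floor p = 219.2, quantity demanded = (223.75 − 219.2)/0.41 = 11.09756.
Sellers' marginal cost at q' = 11.09756: 65 + 0.25·11.09756 = 67.77439.
Δq = 240.5303 − 11.09756 = 229.43274; wedge = 219.2 − 67.77439 = 151.42561.
Welfare loss = ½ × 229.43274 × 151.42561 = 17371.

17371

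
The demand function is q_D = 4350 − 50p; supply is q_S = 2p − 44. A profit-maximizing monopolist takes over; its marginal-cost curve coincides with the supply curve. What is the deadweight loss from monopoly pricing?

In inverse form: demand p = 87 − 0.02q, supply p = 22 + 0.5q.
Competitive equilibrium: 87 − 0.02q = 22 + 0.5q → q* = 125, p* = 84.5.
Marginal revenue: MR = 87 − 0.04q. Set MR = MC: 87 − 0.04q = 22 + 0.5q → q_m = 120.3704.
Price p_m = 87 − 0.02·120.3704 = 84.5926; MC(q_m) = 22 + 0.5·120.3704 = 82.1852.
Competitive q* = 125, so Δq = 4.6296; wedge = 84.5926 − 82.1852 = 2.4074.
DWL = ½ × 4.6296 × 2.4074 = 5.57.

5.57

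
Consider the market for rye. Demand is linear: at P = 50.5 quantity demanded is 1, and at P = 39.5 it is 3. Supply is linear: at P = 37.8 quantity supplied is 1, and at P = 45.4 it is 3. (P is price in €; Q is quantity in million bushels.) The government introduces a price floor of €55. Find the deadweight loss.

€22.18 million

Demand slope = (39.5 − 50.5)/(3 − 1) = −5.5, so P = 56 − 5.5Q.
Supply slope = (45.4 − 37.8)/(3 − 1) = 3.8, so P = 34 + 3.8Q.
Competitive equilibrium: 56 − 5.5Q = 34 + 3.8Q → Q* = 2.3656, P* = 42.9892.
At the floor P = 55, quantity demanded = (56 − 55)/5.5 = 0.1818.
Sellers' marginal cost at Q' = 0.1818: 34 + 3.8·0.1818 = 34.6908.
ΔQ = 2.3656 − 0.1818 = 2.1838; wedge = 55 − 34.6908 = 20.3092.
Deadweight loss = ½ × 2.1838 × 20.3092 = €22.18 million.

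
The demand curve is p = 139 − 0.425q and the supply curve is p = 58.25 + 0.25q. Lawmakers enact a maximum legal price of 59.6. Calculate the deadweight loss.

4403.84

Competitive equilibrium: 139 − 0.425q = 58.25 + 0.25q → q* = 119.6296, p* = 88.1574.
At the ceiling p = 59.6, quantity supplied = (59.6 − 58.25)/0.25 = 5.4.
Willingness to pay at q' = 5.4: 139 − 0.425·5.4 = 136.705.
Δq = 119.6296 − 5.4 = 114.2296; wedge = 136.705 − 59.6 = 77.105.
DWL = ½ × 114.2296 × 77.105 = 4403.84.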